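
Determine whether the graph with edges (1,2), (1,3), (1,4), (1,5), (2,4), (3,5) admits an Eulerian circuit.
Yes (the graph is connected and all 5 vertices have even degree)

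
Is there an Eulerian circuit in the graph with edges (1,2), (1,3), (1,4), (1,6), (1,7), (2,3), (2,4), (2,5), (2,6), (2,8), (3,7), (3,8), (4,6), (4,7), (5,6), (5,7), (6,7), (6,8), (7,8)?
No (2 vertices have odd degree: {1, 5}; Eulerian circuit requires 0)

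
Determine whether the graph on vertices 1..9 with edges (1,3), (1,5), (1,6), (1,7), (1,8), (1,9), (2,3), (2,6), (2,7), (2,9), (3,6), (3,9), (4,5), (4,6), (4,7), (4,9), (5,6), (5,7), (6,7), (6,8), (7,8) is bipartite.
No (odd cycle of length 3: 9 -> 1 -> 3 -> 9)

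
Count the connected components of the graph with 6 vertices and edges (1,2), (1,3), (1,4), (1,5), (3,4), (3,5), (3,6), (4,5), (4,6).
1 (components: {1, 2, 3, 4, 5, 6})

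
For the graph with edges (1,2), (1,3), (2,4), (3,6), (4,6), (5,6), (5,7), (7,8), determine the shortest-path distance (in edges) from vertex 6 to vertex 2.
2 (path: 6 -> 4 -> 2, 2 edges)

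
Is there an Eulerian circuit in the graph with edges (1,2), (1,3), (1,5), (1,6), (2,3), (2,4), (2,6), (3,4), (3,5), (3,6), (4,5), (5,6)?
No (2 vertices have odd degree: {3, 4}; Eulerian circuit requires 0)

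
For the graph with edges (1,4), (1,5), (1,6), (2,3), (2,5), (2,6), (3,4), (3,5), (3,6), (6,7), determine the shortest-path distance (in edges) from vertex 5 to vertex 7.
3 (path: 5 -> 3 -> 6 -> 7, 3 edges)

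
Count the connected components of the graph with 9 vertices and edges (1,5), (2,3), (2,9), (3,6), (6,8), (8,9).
4 (components: {1, 5}, {2, 3, 6, 8, 9}, {4}, {7})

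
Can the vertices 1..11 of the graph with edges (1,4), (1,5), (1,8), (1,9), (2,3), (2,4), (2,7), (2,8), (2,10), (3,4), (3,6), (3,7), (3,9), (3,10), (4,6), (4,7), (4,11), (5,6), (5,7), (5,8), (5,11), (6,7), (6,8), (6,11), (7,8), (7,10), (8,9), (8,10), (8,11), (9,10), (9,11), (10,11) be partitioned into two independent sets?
No (odd cycle of length 3: 5 -> 1 -> 8 -> 5)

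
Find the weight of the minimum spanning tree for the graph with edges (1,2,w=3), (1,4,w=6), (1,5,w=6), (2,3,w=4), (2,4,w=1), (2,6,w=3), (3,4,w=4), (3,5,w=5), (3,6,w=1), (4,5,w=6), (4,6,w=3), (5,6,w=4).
12 (MST edges: (1,2,w=3), (2,4,w=1), (2,6,w=3), (3,6,w=1), (5,6,w=4); sum of weights 3 + 1 + 3 + 1 + 4 = 12)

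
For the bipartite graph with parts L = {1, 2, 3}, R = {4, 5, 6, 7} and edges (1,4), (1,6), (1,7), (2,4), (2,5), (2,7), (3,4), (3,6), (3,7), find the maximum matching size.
3 (matching: (1,7), (2,5), (3,6); upper bound min(|L|,|R|) = min(3,4) = 3)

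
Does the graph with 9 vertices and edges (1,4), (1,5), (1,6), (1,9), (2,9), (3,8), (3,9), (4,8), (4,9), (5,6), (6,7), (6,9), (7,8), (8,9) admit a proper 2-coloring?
No (odd cycle of length 3: 5 -> 1 -> 6 -> 5)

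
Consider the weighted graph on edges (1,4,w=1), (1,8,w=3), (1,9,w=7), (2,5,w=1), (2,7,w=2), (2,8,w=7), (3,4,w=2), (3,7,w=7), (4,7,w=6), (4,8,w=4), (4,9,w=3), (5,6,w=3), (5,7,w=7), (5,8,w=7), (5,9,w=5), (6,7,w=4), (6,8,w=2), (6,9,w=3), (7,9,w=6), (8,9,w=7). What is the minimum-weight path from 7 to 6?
4 (path: 7 -> 6; weights 4 = 4)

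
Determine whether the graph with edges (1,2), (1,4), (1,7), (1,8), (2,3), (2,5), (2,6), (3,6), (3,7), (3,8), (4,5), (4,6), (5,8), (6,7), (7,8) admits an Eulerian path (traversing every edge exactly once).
Yes (the graph is connected and exactly 2 vertices have odd degree: {4, 5}; any Eulerian path must start and end at those)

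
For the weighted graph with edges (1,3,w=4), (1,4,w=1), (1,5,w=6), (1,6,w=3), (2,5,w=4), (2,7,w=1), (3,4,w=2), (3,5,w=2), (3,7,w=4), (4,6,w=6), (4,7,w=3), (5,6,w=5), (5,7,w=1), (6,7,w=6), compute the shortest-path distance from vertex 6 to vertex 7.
6 (path: 6 -> 7; weights 6 = 6)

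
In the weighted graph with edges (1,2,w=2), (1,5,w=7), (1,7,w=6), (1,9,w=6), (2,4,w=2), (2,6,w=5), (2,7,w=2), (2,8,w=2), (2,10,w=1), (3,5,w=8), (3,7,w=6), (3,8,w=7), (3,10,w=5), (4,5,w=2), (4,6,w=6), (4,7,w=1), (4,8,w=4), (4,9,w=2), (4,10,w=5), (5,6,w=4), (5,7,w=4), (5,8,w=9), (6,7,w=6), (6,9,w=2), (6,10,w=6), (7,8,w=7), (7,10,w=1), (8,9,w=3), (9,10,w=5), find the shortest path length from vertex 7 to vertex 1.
4 (path: 7 -> 2 -> 1; weights 2 + 2 = 4)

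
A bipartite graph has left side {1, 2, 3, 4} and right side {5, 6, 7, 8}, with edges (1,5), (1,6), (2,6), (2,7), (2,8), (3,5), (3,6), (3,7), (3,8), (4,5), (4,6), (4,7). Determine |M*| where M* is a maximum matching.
4 (matching: (1,6), (2,8), (3,7), (4,5); upper bound min(|L|,|R|) = min(4,4) = 4)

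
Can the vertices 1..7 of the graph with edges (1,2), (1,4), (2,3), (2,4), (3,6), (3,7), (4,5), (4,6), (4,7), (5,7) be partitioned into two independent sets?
No (odd cycle of length 3: 4 -> 1 -> 2 -> 4)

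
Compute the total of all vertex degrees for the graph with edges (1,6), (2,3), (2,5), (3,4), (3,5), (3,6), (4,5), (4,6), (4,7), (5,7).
20 (handshake: sum of degrees = 2|E| = 2 x 10 = 20)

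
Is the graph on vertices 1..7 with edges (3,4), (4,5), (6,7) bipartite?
Yes. Partition: {1, 2, 3, 5, 6}, {4, 7}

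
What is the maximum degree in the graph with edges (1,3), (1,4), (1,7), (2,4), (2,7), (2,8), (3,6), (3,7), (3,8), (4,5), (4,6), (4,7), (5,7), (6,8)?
5 (attained at vertices 4, 7)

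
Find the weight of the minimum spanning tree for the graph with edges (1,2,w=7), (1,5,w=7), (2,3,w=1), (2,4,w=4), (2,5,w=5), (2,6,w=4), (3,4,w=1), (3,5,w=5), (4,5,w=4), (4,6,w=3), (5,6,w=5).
16 (MST edges: (1,5,w=7), (2,3,w=1), (3,4,w=1), (4,5,w=4), (4,6,w=3); sum of weights 7 + 1 + 1 + 4 + 3 = 16)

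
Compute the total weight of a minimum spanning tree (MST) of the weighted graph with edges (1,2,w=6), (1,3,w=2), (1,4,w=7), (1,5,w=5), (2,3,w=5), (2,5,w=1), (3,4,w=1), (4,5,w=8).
9 (MST edges: (1,3,w=2), (1,5,w=5), (2,5,w=1), (3,4,w=1); sum of weights 2 + 5 + 1 + 1 = 9)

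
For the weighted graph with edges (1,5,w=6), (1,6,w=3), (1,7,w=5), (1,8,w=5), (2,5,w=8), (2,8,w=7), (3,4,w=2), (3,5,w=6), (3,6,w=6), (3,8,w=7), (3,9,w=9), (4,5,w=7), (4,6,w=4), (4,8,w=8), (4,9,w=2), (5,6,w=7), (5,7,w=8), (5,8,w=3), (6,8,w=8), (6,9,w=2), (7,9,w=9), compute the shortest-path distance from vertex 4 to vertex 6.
4 (path: 4 -> 6; weights 4 = 4)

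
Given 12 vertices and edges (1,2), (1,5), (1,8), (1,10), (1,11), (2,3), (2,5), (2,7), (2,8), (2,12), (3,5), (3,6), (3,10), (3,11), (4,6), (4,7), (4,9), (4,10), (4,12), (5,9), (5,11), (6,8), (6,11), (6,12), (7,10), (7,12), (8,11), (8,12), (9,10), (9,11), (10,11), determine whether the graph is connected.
Yes (BFS from 1 visits [1, 2, 5, 8, 10, 11, 3, 7, 12, 9, 6, 4] — all 12 vertices reached)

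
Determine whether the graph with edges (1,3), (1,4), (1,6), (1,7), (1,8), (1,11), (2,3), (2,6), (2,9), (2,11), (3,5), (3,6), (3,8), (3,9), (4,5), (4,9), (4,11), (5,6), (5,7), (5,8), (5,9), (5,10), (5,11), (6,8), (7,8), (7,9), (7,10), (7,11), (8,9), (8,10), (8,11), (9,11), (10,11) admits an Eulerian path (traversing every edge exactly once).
Yes (the graph is connected and exactly 2 vertices have odd degree: {6, 9}; any Eulerian path must start and end at those)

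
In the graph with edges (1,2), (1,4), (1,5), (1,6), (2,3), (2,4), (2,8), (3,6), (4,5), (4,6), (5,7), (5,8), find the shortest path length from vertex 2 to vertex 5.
2 (path: 2 -> 4 -> 5, 2 edges)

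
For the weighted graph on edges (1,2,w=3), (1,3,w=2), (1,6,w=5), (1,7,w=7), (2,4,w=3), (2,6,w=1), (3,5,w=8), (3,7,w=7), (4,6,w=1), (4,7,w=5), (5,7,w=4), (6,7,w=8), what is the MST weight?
16 (MST edges: (1,2,w=3), (1,3,w=2), (2,6,w=1), (4,6,w=1), (4,7,w=5), (5,7,w=4); sum of weights 3 + 2 + 1 + 1 + 5 + 4 = 16)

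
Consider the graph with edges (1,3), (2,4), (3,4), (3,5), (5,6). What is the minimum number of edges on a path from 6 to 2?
4 (path: 6 -> 5 -> 3 -> 4 -> 2, 4 edges)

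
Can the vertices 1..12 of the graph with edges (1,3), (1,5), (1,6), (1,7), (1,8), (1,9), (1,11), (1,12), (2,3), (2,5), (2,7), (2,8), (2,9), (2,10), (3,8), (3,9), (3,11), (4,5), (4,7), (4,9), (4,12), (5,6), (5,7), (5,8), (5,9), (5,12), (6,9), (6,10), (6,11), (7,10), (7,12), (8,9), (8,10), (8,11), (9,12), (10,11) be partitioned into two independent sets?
No (odd cycle of length 3: 7 -> 1 -> 5 -> 7)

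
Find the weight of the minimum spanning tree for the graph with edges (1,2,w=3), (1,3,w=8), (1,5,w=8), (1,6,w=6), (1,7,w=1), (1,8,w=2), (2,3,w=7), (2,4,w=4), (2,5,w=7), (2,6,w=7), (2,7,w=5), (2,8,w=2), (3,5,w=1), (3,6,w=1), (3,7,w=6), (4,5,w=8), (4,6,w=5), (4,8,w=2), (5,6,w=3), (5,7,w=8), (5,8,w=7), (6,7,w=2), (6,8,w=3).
11 (MST edges: (1,7,w=1), (1,8,w=2), (2,8,w=2), (3,5,w=1), (3,6,w=1), (4,8,w=2), (6,7,w=2); sum of weights 1 + 2 + 2 + 1 + 1 + 2 + 2 = 11)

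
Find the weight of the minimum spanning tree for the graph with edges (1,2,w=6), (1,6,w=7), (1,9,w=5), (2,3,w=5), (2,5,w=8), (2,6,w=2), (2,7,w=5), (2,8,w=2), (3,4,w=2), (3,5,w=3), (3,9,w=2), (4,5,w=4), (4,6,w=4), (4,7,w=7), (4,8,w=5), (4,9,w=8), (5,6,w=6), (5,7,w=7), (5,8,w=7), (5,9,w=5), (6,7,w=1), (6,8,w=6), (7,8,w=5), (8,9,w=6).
21 (MST edges: (1,9,w=5), (2,6,w=2), (2,8,w=2), (3,4,w=2), (3,5,w=3), (3,9,w=2), (4,6,w=4), (6,7,w=1); sum of weights 5 + 2 + 2 + 2 + 3 + 2 + 4 + 1 = 21)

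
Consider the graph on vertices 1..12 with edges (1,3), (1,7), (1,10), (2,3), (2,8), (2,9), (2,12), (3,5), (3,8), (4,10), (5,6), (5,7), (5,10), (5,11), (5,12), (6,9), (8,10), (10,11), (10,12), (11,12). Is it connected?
Yes (BFS from 1 visits [1, 3, 7, 10, 2, 5, 8, 4, 11, 12, 9, 6] — all 12 vertices reached)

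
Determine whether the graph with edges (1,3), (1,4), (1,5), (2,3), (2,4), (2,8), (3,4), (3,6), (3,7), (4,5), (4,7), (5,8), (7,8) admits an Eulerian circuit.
No (8 vertices have odd degree: {1, 2, 3, 4, 5, 6, 7, 8}; Eulerian circuit requires 0)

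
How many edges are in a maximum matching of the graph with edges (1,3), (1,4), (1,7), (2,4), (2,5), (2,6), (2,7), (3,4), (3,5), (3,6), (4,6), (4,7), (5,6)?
3 (matching: (2,7), (3,5), (4,6); upper bound floor(n/2) = floor(7/2) = 3)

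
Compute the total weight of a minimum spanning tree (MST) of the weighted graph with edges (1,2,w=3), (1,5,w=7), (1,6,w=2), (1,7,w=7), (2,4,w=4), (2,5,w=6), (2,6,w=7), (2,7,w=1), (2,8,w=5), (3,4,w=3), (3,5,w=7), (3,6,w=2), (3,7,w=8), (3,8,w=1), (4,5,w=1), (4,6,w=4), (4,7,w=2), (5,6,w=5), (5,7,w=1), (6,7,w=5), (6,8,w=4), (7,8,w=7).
11 (MST edges: (1,2,w=3), (1,6,w=2), (2,7,w=1), (3,6,w=2), (3,8,w=1), (4,5,w=1), (5,7,w=1); sum of weights 3 + 2 + 1 + 2 + 1 + 1 + 1 = 11)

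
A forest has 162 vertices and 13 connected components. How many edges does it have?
149 (Each of the 13 component trees on V_i vertices has V_i - 1 edges; summing gives V - C = 162 - 13 = 149)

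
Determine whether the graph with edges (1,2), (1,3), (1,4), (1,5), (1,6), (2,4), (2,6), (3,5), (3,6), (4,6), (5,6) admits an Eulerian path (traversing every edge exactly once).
No (6 vertices have odd degree: {1, 2, 3, 4, 5, 6}; Eulerian path requires 0 or 2)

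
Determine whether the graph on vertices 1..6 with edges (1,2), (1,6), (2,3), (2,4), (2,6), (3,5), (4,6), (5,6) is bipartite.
No (odd cycle of length 3: 2 -> 1 -> 6 -> 2)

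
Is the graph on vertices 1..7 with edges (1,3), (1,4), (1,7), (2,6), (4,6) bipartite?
Yes. Partition: {1, 5, 6}, {2, 3, 4, 7}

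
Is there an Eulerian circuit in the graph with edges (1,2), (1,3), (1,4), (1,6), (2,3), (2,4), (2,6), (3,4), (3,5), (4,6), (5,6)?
Yes (the graph is connected and all 6 vertices have even degree)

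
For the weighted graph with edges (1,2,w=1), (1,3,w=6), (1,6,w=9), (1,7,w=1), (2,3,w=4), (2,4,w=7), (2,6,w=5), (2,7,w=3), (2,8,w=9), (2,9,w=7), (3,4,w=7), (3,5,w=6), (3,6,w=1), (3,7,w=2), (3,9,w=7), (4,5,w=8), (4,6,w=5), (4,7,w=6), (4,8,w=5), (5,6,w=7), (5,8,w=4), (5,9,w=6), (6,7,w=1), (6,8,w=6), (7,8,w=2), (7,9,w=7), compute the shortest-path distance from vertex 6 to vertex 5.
7 (path: 6 -> 5; weights 7 = 7)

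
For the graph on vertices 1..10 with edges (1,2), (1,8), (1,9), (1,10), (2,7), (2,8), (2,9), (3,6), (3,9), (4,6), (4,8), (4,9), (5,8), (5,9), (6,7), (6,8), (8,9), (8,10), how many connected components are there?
1 (components: {1, 2, 3, 4, 5, 6, 7, 8, 9, 10})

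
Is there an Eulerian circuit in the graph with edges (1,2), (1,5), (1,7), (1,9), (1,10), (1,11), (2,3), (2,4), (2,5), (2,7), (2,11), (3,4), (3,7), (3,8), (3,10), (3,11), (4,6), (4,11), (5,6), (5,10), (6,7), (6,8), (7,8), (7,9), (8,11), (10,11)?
Yes (the graph is connected and all 11 vertices have even degree)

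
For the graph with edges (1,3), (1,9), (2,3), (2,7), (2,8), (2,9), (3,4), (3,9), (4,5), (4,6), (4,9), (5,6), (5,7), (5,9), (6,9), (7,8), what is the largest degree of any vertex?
6 (attained at vertex 9)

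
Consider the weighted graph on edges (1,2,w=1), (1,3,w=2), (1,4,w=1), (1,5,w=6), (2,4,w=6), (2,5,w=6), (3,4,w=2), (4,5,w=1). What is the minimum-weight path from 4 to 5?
1 (path: 4 -> 5; weights 1 = 1)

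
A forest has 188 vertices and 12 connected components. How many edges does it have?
176 (Each of the 12 component trees on V_i vertices has V_i - 1 edges; summing gives V - C = 188 - 12 = 176)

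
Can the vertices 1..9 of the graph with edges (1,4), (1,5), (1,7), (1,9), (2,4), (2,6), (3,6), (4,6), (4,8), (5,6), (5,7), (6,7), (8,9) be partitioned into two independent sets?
No (odd cycle of length 3: 5 -> 1 -> 7 -> 5)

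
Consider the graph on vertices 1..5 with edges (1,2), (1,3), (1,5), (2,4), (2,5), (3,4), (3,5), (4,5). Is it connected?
Yes (BFS from 1 visits [1, 2, 3, 5, 4] — all 5 vertices reached)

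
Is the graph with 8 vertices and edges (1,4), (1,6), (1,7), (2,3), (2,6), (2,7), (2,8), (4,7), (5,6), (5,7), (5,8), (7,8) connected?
Yes (BFS from 1 visits [1, 4, 6, 7, 2, 5, 8, 3] — all 8 vertices reached)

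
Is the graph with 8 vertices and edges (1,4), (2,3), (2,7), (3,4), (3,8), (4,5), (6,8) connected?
Yes (BFS from 1 visits [1, 4, 3, 5, 2, 8, 7, 6] — all 8 vertices reached)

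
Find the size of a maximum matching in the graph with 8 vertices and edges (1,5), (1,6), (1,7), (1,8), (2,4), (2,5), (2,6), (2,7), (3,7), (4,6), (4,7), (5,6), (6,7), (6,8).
4 (matching: (1,5), (2,4), (3,7), (6,8); upper bound floor(n/2) = floor(8/2) = 4)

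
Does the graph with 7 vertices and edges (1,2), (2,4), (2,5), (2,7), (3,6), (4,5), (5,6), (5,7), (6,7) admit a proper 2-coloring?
No (odd cycle of length 3: 4 -> 2 -> 5 -> 4)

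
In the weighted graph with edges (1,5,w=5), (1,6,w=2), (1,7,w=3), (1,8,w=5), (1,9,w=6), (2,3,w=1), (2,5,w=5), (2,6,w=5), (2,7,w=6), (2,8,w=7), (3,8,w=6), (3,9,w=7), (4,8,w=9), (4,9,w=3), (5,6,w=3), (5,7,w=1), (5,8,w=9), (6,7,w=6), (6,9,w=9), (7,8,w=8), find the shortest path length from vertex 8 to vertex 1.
5 (path: 8 -> 1; weights 5 = 5)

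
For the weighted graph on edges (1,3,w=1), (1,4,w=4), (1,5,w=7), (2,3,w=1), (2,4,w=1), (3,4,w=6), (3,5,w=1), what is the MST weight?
4 (MST edges: (1,3,w=1), (2,3,w=1), (2,4,w=1), (3,5,w=1); sum of weights 1 + 1 + 1 + 1 = 4)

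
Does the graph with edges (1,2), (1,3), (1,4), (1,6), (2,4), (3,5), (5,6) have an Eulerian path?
Yes — and in fact it has an Eulerian circuit (the graph is connected and all 6 vertices have even degree)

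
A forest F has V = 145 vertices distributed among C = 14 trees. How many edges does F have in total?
131 (Each of the 14 component trees on V_i vertices has V_i - 1 edges; summing gives V - C = 145 - 14 = 131)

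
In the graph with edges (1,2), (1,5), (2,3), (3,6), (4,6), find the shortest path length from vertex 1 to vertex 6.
3 (path: 1 -> 2 -> 3 -> 6, 3 edges)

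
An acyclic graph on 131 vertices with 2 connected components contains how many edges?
129 (Each of the 2 component trees on V_i vertices has V_i - 1 edges; summing gives V - C = 131 - 2 = 129)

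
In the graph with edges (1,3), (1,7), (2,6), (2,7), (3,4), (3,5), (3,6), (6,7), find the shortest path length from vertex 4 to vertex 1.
2 (path: 4 -> 3 -> 1, 2 edges)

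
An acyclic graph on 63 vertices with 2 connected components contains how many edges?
61 (Each of the 2 component trees on V_i vertices has V_i - 1 edges; summing gives V - C = 63 - 2 = 61)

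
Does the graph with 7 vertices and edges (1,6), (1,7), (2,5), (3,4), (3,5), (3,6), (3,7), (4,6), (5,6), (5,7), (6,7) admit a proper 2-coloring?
No (odd cycle of length 3: 6 -> 1 -> 7 -> 6)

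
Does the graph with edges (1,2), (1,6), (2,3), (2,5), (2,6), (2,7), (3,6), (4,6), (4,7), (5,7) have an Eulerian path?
Yes (the graph is connected and exactly 2 vertices have odd degree: {2, 7}; any Eulerian path must start and end at those)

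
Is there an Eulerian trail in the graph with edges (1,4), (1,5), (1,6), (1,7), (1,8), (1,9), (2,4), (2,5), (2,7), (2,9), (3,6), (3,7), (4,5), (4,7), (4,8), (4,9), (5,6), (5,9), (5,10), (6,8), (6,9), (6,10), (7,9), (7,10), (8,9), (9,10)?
Yes — and in fact it has an Eulerian circuit (the graph is connected and all 10 vertices have even degree)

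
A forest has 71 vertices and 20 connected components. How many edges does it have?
51 (Each of the 20 component trees on V_i vertices has V_i - 1 edges; summing gives V - C = 71 - 20 = 51)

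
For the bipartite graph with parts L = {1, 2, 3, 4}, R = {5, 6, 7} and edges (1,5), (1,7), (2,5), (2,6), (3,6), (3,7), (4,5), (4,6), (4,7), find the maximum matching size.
3 (matching: (1,7), (2,6), (4,5); upper bound min(|L|,|R|) = min(4,3) = 3)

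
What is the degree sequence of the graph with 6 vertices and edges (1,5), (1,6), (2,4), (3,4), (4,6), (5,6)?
[3, 3, 2, 2, 1, 1] (degrees: deg(1)=2, deg(2)=1, deg(3)=1, deg(4)=3, deg(5)=2, deg(6)=3)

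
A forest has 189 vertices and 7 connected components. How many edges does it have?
182 (Each of the 7 component trees on V_i vertices has V_i - 1 edges; summing gives V - C = 189 - 7 = 182)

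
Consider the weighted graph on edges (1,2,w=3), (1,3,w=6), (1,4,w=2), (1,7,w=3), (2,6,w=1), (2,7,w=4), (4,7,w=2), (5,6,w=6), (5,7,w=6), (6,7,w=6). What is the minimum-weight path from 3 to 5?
15 (path: 3 -> 1 -> 7 -> 5; weights 6 + 3 + 6 = 15)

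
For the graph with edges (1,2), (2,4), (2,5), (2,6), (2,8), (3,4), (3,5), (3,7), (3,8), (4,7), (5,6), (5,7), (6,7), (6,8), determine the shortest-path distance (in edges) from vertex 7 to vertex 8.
2 (path: 7 -> 3 -> 8, 2 edges)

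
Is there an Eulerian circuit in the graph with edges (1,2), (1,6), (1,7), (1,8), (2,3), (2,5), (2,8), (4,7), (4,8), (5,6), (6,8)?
No (2 vertices have odd degree: {3, 6}; Eulerian circuit requires 0)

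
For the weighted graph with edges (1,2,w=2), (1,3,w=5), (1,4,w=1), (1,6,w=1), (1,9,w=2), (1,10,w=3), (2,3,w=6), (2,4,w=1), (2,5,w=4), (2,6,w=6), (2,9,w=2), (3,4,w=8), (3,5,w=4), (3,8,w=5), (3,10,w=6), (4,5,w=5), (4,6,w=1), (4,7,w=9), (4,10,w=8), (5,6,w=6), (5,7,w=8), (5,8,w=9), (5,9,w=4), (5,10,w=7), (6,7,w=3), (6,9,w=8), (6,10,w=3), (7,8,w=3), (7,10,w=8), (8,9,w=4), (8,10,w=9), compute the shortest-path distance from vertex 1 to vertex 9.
2 (path: 1 -> 9; weights 2 = 2)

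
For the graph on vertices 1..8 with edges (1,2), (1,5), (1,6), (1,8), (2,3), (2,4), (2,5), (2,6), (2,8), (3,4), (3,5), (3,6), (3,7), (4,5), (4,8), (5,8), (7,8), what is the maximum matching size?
4 (matching: (1,6), (2,4), (3,7), (5,8); upper bound floor(n/2) = floor(8/2) = 4)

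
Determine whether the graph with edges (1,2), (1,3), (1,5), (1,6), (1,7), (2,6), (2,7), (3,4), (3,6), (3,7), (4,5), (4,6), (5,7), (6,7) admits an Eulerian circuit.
No (6 vertices have odd degree: {1, 2, 4, 5, 6, 7}; Eulerian circuit requires 0)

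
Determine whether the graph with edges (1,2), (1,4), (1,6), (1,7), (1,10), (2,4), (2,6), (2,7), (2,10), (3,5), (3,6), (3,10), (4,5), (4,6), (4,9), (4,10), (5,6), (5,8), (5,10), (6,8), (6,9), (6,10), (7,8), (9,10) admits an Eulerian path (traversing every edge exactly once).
No (8 vertices have odd degree: {1, 2, 3, 5, 7, 8, 9, 10}; Eulerian path requires 0 or 2)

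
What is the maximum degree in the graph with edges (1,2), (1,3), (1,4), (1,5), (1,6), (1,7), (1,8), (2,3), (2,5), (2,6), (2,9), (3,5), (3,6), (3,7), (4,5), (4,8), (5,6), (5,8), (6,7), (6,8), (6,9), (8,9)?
7 (attained at vertices 1, 6)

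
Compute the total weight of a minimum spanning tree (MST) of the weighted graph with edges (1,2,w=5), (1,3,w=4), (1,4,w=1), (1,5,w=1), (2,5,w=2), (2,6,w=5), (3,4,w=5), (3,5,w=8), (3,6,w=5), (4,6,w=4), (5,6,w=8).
12 (MST edges: (1,3,w=4), (1,4,w=1), (1,5,w=1), (2,5,w=2), (4,6,w=4); sum of weights 4 + 1 + 1 + 2 + 4 = 12)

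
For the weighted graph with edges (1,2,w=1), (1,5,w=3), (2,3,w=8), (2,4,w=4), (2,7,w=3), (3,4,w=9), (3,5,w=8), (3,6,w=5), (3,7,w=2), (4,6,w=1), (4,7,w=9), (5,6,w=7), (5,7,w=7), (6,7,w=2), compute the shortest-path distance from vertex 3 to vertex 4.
5 (path: 3 -> 7 -> 6 -> 4; weights 2 + 2 + 1 = 5)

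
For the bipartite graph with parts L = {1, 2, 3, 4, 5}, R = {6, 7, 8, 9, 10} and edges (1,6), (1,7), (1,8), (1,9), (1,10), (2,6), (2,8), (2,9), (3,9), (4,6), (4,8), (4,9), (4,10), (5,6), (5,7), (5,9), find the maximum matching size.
5 (matching: (1,10), (2,6), (3,9), (4,8), (5,7); upper bound min(|L|,|R|) = min(5,5) = 5)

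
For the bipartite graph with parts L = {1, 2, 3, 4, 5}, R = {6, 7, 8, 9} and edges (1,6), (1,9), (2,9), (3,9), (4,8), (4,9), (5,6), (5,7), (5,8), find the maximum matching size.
4 (matching: (1,6), (2,9), (4,8), (5,7); upper bound min(|L|,|R|) = min(5,4) = 4)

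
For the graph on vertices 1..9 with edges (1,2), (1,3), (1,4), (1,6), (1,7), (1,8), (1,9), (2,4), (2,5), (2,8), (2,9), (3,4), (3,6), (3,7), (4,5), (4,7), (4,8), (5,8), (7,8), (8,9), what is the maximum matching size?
4 (matching: (1,7), (2,5), (3,6), (8,9); upper bound floor(n/2) = floor(9/2) = 4)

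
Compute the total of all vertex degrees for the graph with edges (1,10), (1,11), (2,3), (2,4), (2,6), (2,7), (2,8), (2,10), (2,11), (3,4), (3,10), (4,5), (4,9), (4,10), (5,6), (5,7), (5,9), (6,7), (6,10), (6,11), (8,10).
42 (handshake: sum of degrees = 2|E| = 2 x 21 = 42)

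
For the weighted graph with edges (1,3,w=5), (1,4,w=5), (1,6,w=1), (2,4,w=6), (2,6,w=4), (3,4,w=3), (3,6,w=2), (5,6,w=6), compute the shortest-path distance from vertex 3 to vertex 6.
2 (path: 3 -> 6; weights 2 = 2)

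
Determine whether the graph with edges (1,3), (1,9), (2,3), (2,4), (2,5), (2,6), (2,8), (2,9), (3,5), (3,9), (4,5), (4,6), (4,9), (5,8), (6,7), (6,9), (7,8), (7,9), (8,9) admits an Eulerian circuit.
No (2 vertices have odd degree: {7, 9}; Eulerian circuit requires 0)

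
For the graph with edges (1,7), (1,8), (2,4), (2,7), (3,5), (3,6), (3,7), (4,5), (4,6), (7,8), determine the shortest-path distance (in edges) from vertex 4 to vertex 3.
2 (path: 4 -> 6 -> 3, 2 edges)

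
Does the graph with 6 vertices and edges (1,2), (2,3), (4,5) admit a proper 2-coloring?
Yes. Partition: {1, 3, 4, 6}, {2, 5}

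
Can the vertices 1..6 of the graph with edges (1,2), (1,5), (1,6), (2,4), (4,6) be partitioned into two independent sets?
Yes. Partition: {1, 3, 4}, {2, 5, 6}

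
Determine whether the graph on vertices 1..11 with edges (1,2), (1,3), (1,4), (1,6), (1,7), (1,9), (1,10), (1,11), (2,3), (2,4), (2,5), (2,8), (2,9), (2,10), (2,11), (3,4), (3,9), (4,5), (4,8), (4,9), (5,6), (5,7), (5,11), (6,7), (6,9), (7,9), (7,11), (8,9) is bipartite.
No (odd cycle of length 3: 10 -> 1 -> 2 -> 10)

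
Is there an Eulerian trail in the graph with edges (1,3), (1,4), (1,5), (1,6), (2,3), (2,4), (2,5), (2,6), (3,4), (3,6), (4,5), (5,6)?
Yes — and in fact it has an Eulerian circuit (the graph is connected and all 6 vertices have even degree)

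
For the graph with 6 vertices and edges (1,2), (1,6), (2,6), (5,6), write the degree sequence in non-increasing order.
[3, 2, 2, 1, 0, 0] (degrees: deg(1)=2, deg(2)=2, deg(3)=0, deg(4)=0, deg(5)=1, deg(6)=3)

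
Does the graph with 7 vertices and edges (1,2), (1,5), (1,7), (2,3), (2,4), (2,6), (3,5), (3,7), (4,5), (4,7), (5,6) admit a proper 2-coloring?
Yes. Partition: {1, 3, 4, 6}, {2, 5, 7}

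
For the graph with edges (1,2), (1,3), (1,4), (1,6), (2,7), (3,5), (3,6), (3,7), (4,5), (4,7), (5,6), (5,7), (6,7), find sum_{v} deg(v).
26 (handshake: sum of degrees = 2|E| = 2 x 13 = 26)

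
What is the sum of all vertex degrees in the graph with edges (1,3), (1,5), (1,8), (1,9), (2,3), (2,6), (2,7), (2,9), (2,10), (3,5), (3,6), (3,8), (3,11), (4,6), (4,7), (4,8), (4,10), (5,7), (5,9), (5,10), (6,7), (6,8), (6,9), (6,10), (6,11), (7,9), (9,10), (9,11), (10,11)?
58 (handshake: sum of degrees = 2|E| = 2 x 29 = 58)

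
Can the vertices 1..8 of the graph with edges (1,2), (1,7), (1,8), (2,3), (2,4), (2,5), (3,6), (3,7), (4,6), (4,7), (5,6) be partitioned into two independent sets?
Yes. Partition: {1, 3, 4, 5}, {2, 6, 7, 8}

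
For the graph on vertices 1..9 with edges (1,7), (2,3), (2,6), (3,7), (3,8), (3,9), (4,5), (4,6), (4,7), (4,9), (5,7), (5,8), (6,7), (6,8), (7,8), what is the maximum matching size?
4 (matching: (2,3), (4,9), (5,7), (6,8); upper bound floor(n/2) = floor(9/2) = 4)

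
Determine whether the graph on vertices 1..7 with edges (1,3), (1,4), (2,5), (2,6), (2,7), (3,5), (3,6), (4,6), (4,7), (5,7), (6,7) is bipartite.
No (odd cycle of length 5: 7 -> 4 -> 1 -> 3 -> 5 -> 7)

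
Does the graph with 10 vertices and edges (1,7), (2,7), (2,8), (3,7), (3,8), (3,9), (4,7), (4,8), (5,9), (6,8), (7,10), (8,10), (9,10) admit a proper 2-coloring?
Yes. Partition: {1, 2, 3, 4, 5, 6, 10}, {7, 8, 9}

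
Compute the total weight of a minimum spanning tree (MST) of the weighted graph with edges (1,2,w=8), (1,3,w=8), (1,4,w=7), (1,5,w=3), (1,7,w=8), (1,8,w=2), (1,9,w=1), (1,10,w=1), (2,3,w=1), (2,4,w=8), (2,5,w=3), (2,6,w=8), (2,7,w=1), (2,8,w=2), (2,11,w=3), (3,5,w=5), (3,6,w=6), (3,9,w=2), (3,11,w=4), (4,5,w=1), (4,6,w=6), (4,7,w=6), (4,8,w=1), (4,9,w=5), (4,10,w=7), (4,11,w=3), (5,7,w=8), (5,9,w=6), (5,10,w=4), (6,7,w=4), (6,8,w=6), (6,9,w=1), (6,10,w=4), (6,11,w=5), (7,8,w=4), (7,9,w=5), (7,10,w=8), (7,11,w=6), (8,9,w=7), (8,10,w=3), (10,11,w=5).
14 (MST edges: (1,8,w=2), (1,9,w=1), (1,10,w=1), (2,3,w=1), (2,7,w=1), (2,8,w=2), (2,11,w=3), (4,5,w=1), (4,8,w=1), (6,9,w=1); sum of weights 2 + 1 + 1 + 1 + 1 + 2 + 3 + 1 + 1 + 1 = 14)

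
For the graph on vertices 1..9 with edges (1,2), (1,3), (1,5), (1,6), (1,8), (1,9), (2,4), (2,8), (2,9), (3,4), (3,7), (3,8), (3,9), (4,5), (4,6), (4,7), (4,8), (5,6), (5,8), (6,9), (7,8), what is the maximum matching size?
4 (matching: (1,9), (3,8), (4,7), (5,6); upper bound floor(n/2) = floor(9/2) = 4)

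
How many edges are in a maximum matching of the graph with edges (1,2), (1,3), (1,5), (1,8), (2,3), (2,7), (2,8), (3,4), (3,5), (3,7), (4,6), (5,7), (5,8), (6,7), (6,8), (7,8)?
4 (matching: (1,8), (2,3), (4,6), (5,7); upper bound floor(n/2) = floor(8/2) = 4)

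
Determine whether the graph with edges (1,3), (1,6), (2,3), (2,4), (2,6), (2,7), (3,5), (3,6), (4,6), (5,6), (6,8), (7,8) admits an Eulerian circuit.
Yes (the graph is connected and all 8 vertices have even degree)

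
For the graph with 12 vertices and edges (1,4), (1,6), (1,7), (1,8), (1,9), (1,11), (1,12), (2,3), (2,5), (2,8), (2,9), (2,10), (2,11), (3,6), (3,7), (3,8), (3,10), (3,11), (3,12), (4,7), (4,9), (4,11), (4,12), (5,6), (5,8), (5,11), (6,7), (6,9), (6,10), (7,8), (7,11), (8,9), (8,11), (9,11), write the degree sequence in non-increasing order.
[8, 7, 7, 7, 6, 6, 6, 6, 5, 4, 3, 3] (degrees: deg(1)=7, deg(2)=6, deg(3)=7, deg(4)=5, deg(5)=4, deg(6)=6, deg(7)=6, deg(8)=7, deg(9)=6, deg(10)=3, deg(11)=8, deg(12)=3)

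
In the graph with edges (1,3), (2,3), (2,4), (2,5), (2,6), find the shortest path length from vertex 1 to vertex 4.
3 (path: 1 -> 3 -> 2 -> 4, 3 edges)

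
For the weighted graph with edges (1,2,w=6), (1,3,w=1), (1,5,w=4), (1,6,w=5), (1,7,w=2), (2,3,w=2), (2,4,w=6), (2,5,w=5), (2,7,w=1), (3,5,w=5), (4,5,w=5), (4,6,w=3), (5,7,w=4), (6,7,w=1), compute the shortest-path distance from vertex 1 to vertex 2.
3 (path: 1 -> 3 -> 2; weights 1 + 2 = 3)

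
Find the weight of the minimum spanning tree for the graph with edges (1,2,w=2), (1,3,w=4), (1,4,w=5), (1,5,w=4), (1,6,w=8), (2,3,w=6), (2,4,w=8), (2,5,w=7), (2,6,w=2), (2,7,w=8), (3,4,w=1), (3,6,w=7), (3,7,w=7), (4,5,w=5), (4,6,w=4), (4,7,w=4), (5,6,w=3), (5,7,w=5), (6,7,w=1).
13 (MST edges: (1,2,w=2), (1,3,w=4), (2,6,w=2), (3,4,w=1), (5,6,w=3), (6,7,w=1); sum of weights 2 + 4 + 2 + 1 + 3 + 1 = 13)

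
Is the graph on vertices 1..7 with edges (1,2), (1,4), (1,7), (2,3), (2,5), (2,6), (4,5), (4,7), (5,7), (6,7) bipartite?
No (odd cycle of length 3: 7 -> 1 -> 4 -> 7)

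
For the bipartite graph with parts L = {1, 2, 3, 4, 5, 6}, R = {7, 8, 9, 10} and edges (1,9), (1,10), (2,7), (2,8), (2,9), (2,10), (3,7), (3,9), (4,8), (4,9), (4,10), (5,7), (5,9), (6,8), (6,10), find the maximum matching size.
4 (matching: (1,10), (2,9), (3,7), (4,8); upper bound min(|L|,|R|) = min(6,4) = 4)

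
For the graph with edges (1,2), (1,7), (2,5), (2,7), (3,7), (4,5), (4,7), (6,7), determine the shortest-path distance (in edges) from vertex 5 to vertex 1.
2 (path: 5 -> 2 -> 1, 2 edges)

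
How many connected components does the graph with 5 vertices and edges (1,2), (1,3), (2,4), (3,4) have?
2 (components: {1, 2, 3, 4}, {5})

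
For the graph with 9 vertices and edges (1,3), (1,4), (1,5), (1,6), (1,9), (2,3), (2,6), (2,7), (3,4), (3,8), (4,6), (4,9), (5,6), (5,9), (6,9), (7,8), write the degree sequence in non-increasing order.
[5, 5, 4, 4, 4, 3, 3, 2, 2] (degrees: deg(1)=5, deg(2)=3, deg(3)=4, deg(4)=4, deg(5)=3, deg(6)=5, deg(7)=2, deg(8)=2, deg(9)=4)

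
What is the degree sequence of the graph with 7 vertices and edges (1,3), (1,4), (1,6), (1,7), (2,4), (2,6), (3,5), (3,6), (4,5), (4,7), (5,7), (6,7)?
[4, 4, 4, 4, 3, 3, 2] (degrees: deg(1)=4, deg(2)=2, deg(3)=3, deg(4)=4, deg(5)=3, deg(6)=4, deg(7)=4)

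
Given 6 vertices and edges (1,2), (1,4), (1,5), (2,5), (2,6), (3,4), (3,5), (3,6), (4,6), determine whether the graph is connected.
Yes (BFS from 1 visits [1, 2, 4, 5, 6, 3] — all 6 vertices reached)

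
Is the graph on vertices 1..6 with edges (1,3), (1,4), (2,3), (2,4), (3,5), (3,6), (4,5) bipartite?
Yes. Partition: {1, 2, 5, 6}, {3, 4}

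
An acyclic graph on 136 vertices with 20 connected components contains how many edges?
116 (Each of the 20 component trees on V_i vertices has V_i - 1 edges; summing gives V - C = 136 - 20 = 116)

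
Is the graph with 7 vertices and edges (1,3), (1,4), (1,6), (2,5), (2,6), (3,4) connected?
No, it has 2 components: {1, 2, 3, 4, 5, 6}, {7}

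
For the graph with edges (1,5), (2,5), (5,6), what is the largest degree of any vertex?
3 (attained at vertex 5)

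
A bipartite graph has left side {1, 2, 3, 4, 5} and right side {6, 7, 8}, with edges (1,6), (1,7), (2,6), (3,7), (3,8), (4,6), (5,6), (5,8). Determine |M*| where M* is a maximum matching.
3 (matching: (1,7), (2,6), (3,8); upper bound min(|L|,|R|) = min(5,3) = 3)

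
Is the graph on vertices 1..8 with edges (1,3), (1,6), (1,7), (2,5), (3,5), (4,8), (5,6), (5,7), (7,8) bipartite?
Yes. Partition: {1, 5, 8}, {2, 3, 4, 6, 7}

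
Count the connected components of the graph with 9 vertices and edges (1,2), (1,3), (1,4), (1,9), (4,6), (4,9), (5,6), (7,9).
2 (components: {1, 2, 3, 4, 5, 6, 7, 9}, {8})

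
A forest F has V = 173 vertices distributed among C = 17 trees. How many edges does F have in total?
156 (Each of the 17 component trees on V_i vertices has V_i - 1 edges; summing gives V - C = 173 - 17 = 156)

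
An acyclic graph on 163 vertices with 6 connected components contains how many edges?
157 (Each of the 6 component trees on V_i vertices has V_i - 1 edges; summing gives V - C = 163 - 6 = 157)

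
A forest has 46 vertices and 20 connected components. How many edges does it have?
26 (Each of the 20 component trees on V_i vertices has V_i - 1 edges; summing gives V - C = 46 - 20 = 26)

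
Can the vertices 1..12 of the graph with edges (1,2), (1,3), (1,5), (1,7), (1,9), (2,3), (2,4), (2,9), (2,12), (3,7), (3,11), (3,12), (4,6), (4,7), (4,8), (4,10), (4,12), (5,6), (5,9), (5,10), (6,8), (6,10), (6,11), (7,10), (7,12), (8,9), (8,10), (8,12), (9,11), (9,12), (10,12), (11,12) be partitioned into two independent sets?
No (odd cycle of length 3: 5 -> 1 -> 9 -> 5)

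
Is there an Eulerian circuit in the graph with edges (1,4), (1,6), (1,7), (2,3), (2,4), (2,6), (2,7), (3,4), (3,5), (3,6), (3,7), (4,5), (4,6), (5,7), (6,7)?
No (6 vertices have odd degree: {1, 3, 4, 5, 6, 7}; Eulerian circuit requires 0)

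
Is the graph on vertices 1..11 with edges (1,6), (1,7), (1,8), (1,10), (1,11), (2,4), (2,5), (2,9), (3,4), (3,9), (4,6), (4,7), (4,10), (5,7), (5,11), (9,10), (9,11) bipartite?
Yes. Partition: {1, 4, 5, 9}, {2, 3, 6, 7, 8, 10, 11}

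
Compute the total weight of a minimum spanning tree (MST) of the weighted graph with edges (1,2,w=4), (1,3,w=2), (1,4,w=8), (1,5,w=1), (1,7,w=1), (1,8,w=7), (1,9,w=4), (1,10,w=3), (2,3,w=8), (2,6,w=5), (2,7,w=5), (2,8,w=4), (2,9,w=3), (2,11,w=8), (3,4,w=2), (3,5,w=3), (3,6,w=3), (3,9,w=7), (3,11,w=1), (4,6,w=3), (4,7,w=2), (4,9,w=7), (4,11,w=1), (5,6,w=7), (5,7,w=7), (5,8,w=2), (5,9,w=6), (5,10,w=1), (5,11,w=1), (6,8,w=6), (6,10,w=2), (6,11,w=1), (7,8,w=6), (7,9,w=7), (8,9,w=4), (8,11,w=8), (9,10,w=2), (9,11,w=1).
13 (MST edges: (1,5,w=1), (1,7,w=1), (2,9,w=3), (3,11,w=1), (4,11,w=1), (5,8,w=2), (5,10,w=1), (5,11,w=1), (6,11,w=1), (9,11,w=1); sum of weights 1 + 1 + 3 + 1 + 1 + 2 + 1 + 1 + 1 + 1 = 13)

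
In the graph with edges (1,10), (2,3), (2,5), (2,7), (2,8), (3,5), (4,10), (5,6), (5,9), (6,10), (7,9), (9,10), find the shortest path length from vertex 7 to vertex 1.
3 (path: 7 -> 9 -> 10 -> 1, 3 edges)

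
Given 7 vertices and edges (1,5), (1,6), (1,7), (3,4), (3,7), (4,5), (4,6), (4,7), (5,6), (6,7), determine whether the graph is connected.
No, it has 2 components: {1, 3, 4, 5, 6, 7}, {2}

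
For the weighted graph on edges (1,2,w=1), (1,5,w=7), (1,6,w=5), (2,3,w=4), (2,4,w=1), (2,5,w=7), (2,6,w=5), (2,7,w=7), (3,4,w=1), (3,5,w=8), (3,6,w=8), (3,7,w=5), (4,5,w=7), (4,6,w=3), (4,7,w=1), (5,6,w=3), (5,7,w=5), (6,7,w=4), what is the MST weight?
10 (MST edges: (1,2,w=1), (2,4,w=1), (3,4,w=1), (4,6,w=3), (4,7,w=1), (5,6,w=3); sum of weights 1 + 1 + 1 + 3 + 1 + 3 = 10)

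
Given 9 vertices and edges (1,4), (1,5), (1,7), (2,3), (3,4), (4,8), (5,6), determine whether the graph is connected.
No, it has 2 components: {1, 2, 3, 4, 5, 6, 7, 8}, {9}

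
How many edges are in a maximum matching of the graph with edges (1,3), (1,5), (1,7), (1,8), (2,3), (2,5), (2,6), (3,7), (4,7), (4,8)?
4 (matching: (1,5), (2,6), (3,7), (4,8); upper bound floor(n/2) = floor(8/2) = 4)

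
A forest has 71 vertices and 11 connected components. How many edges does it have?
60 (Each of the 11 component trees on V_i vertices has V_i - 1 edges; summing gives V - C = 71 - 11 = 60)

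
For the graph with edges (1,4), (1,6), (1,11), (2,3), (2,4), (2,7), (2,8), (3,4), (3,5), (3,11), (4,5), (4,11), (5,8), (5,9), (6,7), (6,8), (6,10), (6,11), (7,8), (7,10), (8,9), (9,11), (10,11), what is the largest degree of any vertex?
6 (attained at vertex 11)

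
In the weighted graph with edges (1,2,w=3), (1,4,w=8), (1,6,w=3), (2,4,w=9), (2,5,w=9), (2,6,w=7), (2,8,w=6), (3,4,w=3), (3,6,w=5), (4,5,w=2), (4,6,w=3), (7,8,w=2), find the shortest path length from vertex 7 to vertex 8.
2 (path: 7 -> 8; weights 2 = 2)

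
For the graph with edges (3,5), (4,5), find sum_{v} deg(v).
4 (handshake: sum of degrees = 2|E| = 2 x 2 = 4)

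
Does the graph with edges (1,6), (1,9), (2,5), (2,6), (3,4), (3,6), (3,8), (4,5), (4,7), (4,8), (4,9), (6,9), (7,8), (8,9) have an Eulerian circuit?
No (2 vertices have odd degree: {3, 4}; Eulerian circuit requires 0)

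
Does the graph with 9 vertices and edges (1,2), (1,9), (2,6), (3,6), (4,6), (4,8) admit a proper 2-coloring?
Yes. Partition: {1, 5, 6, 7, 8}, {2, 3, 4, 9}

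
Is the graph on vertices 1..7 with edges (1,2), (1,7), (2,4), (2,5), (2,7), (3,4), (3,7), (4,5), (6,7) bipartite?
No (odd cycle of length 3: 7 -> 1 -> 2 -> 7)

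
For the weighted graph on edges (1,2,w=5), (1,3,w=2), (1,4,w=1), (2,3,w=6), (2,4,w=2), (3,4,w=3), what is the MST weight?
5 (MST edges: (1,3,w=2), (1,4,w=1), (2,4,w=2); sum of weights 2 + 1 + 2 = 5)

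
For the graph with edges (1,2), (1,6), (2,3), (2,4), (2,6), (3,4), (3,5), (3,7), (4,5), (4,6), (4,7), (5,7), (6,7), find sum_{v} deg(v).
26 (handshake: sum of degrees = 2|E| = 2 x 13 = 26)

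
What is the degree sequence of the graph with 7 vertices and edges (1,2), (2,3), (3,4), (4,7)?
[2, 2, 2, 1, 1, 0, 0] (degrees: deg(1)=1, deg(2)=2, deg(3)=2, deg(4)=2, deg(5)=0, deg(6)=0, deg(7)=1)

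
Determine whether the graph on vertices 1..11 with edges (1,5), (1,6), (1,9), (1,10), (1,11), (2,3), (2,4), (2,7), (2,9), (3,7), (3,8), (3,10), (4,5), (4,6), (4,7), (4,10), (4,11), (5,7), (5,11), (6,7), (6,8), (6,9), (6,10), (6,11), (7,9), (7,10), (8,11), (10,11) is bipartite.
No (odd cycle of length 3: 10 -> 1 -> 11 -> 10)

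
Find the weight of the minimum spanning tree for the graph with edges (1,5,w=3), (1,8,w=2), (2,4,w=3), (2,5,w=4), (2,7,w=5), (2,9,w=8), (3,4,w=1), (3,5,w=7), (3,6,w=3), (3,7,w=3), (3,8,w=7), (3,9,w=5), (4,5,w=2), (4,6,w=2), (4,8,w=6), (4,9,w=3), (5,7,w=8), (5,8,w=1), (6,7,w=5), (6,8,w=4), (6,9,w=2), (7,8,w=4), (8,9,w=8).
16 (MST edges: (1,8,w=2), (2,4,w=3), (3,4,w=1), (3,7,w=3), (4,5,w=2), (4,6,w=2), (5,8,w=1), (6,9,w=2); sum of weights 2 + 3 + 1 + 3 + 2 + 2 + 1 + 2 = 16)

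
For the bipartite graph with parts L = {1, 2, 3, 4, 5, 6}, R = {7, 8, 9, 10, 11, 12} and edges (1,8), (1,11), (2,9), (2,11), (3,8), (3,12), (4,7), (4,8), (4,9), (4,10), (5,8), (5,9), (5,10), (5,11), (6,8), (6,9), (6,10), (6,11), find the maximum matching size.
6 (matching: (1,11), (2,9), (3,12), (4,7), (5,8), (6,10); upper bound min(|L|,|R|) = min(6,6) = 6)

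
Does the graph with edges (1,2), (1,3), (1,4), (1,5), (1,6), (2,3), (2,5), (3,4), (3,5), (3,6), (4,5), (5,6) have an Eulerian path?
No (6 vertices have odd degree: {1, 2, 3, 4, 5, 6}; Eulerian path requires 0 or 2)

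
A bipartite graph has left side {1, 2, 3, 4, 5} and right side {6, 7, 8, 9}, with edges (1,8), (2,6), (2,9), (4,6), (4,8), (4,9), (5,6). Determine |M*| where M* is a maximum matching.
3 (matching: (1,8), (2,9), (4,6); upper bound min(|L|,|R|) = min(5,4) = 4)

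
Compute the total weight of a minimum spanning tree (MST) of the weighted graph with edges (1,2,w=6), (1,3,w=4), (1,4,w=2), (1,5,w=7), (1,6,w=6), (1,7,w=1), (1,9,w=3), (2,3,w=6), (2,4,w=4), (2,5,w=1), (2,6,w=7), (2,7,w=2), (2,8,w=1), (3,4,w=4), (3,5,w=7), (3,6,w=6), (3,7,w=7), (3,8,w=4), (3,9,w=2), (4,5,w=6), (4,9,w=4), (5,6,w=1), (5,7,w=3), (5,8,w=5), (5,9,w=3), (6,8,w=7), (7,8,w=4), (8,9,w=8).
13 (MST edges: (1,4,w=2), (1,7,w=1), (1,9,w=3), (2,5,w=1), (2,7,w=2), (2,8,w=1), (3,9,w=2), (5,6,w=1); sum of weights 2 + 1 + 3 + 1 + 2 + 1 + 2 + 1 = 13)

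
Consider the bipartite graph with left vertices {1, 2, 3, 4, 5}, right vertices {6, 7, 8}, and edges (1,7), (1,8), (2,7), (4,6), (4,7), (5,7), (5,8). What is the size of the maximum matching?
3 (matching: (1,8), (2,7), (4,6); upper bound min(|L|,|R|) = min(5,3) = 3)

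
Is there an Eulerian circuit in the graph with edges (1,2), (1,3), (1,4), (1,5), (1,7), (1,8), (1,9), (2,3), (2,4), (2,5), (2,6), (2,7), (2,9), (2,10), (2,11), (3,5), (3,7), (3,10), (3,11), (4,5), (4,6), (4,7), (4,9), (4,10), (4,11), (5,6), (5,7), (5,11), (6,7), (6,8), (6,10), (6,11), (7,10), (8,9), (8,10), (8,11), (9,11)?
No (8 vertices have odd degree: {1, 2, 5, 6, 7, 8, 9, 11}; Eulerian circuit requires 0)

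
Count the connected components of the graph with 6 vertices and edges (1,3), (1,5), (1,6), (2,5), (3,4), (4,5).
1 (components: {1, 2, 3, 4, 5, 6})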